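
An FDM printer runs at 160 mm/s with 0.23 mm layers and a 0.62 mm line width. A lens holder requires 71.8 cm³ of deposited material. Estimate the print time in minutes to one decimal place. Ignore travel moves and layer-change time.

Bead cross-section: 0.23 × 0.62 → 0.1426 mm².
Total extruded path = 71800/0.1426 = 503506.3 mm.
Print-move time = 503506.3 / 160, so 3146.9 s.
Converting: 3146.9 s = 52.4 minutes.

52.4 minutes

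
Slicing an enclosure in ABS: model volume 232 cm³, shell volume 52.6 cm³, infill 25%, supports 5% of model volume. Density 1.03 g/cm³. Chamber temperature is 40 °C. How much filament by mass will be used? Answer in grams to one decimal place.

112.3 g

Interior volume = 232 − 52.6, so 179.4 cm³.
Deposited infill: 0.25 × 179.4 → 44.85 cm³.
Support = 0.05 × 232 = 11.6 cm³.
Total extruded = 52.6 + 44.85 + 11.6 = 109.05 cm³.
Mass = 109.05 × 1.03 = 112.3215 g.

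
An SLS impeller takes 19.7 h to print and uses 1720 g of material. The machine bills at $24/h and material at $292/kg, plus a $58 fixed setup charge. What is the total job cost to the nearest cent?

Time charge = 24 × 19.7, so $472.80.
Material charge = 292 × 1720/1000 = $502.24.
Total = 472.80 + 502.24 + 58 = $1033.04.

$1033.04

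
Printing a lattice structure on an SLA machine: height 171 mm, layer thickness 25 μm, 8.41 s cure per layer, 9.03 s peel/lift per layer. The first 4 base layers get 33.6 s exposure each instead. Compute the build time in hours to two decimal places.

Number of layers: 171 / 0.025 → 6840 (rounded up).
Bottom layers: 4 × (33.6 + 9.03) → 170.52 s.
Regular layers = 6836 × (8.41 + 9.03), so 119219.84 s.
Sum: 170.52 + 119219.84 = 119390.36 s → 33.16 hours.

33.16 hours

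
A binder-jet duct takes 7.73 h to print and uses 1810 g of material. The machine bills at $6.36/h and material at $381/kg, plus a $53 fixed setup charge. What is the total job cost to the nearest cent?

$791.77

Time charge = 6.36 × 7.73, so $49.1628.
Material charge = 381 × 1810/1000 = $689.61.
Adding setup: 49.1628 + 689.61 + 53 → 791.7728 ≈ $791.77.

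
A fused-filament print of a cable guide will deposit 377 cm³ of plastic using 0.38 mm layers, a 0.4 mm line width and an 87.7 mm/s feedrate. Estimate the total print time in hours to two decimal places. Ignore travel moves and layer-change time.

7.86 hours

Line area = 0.38 × 0.4, so 0.152 mm².
Toolpath length = 377 cm³ / 0.152 mm² = 377000 / 0.152 = 2480263.2 mm.
Print-move time: 2480263.2 / 87.7 → 28281.2 s.
That's 28281.2 s → 7.86 hours.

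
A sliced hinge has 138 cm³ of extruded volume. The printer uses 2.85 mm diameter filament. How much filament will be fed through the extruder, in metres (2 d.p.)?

21.63 m

Cross-section of 2.85 mm filament: π·(2.85/2)² = 6.3794 mm².
L = 138000 mm³ / 6.3794 mm² = 21632.13 mm, i.e. 21.63 m.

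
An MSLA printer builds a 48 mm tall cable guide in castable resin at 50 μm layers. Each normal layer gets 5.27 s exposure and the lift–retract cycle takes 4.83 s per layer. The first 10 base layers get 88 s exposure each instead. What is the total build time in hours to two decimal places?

Layers = ⌈48/0.05⌉ = 960.
Burn-in layers = 10 × (88 + 4.83) = 928.3 s.
Regular layers = 950 × (5.27 + 4.83) = 9595 s.
Sum: 928.3 + 9595 = 10523.3 s → 2.92 hours.

2.92 hours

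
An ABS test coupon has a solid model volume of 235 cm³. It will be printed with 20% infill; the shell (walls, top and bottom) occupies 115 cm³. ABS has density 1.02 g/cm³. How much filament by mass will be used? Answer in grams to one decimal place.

Infill region: 235 − 115 → 120 cm³.
Infill volume = 0.20 × 120, so 24 cm³.
Total extruded = 115 + 24 = 139 cm³.
Mass: 139 × 1.02 → 141.78 g.

141.8 g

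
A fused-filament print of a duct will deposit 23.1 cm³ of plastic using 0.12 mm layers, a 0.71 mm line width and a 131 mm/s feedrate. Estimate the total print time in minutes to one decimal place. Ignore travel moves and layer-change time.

34.5 minutes

Bead cross-section: 0.12 × 0.71 → 0.0852 mm².
Path length: 23100 mm³ / 0.0852 mm² → 271126.8 mm.
Time extruding: 271126.8 / 131 → 2069.7 s.
In the requested units: 2069.7 s = 34.5 minutes.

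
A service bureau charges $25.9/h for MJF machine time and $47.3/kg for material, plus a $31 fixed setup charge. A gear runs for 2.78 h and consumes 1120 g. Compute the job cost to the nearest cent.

Time charge = 25.9 × 2.78 = $72.002.
Material cost = 47.3 × 1120/1000, so $52.976.
Total = 72.002 + 52.976 + 31 = 155.978 ≈ $155.98.

$155.98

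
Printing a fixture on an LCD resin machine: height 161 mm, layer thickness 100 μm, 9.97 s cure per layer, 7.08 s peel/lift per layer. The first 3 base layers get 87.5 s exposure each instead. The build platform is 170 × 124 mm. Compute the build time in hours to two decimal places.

Layer count = ceil(161 / 0.1) = 1610.
Burn-in layers = 3 × (87.5 + 7.08) = 283.74 s.
Normal layers = 1607 × (9.97 + 7.08) = 27399.35 s.
Total = 283.74 + 27399.35 = 27683.09 s = 7.69 hours.

7.69 hours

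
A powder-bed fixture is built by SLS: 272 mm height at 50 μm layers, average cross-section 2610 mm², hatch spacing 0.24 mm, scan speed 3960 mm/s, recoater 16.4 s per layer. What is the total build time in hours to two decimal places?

28.93 hours

Layers = ⌈272/0.05⌉ = 5440.
Per-layer scan distance = 2610 / 0.24 = 10875 mm.
Laser time per layer: 10875 / 3960 → 2.7462 s.
Time per layer = 2.7462 + 16.4 = 19.1462 s.
Total: 5440 × 19.1462 s = 104155.328 s → 28.93 hours.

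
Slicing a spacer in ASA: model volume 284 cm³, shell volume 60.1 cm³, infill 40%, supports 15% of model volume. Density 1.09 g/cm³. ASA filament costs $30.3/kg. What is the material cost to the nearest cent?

Infill region = 284 − 60.1 = 223.9 cm³.
Infill volume = 0.40 × 223.9 = 89.56 cm³.
Support: 0.15 × 284 → 42.6 cm³.
Total extruded: 60.1 + 89.56 + 42.6 → 192.26 cm³.
Mass: 192.26 × 1.09 → 209.5634 g.
At $30.3/kg: 209.5634/1000 × 30.3 = $6.35.

$6.35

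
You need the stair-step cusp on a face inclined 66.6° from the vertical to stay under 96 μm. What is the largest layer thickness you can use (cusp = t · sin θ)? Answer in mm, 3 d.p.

0.105 mm

sin(66.6°) = 0.9178; t_max = 0.096/0.9178 = 0.105 mm.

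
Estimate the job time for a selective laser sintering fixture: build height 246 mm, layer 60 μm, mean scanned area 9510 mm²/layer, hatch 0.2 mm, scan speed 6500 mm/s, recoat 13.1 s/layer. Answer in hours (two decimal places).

Layer count = ceil(246 / 0.06) = 4100.
Hatch length per layer: 9510 / 0.2 → 47550 mm.
Scan time per layer = 47550 / 6500 = 7.3154 s.
Time per layer: 7.3154 + 13.1 → 20.4154 s.
4100 layers × 20.4154 s/layer = 83703.14 s, i.e. 23.25 hours.

23.25 hours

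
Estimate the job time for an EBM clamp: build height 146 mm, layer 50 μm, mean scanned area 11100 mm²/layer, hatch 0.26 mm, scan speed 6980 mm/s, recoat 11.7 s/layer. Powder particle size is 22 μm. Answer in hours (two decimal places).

14.45 hours

Number of layers: 146 / 0.05 → 2920 (rounded up).
Scan path per layer = 11100 / 0.26 = 42692.3 mm.
Per-layer scan time: 42692.3 / 6980 → 6.1164 s.
Layer cycle = 6.1164 + 11.7, so 17.8164 s.
Total: 2920 × 17.8164 s = 52023.888 s → 14.45 hours.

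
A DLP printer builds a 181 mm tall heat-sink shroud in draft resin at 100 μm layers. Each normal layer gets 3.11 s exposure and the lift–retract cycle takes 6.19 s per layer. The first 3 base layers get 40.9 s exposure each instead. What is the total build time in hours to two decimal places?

Layers = ⌈181/0.1⌉ = 1810.
Base layers: 3 × (40.9 + 6.19) → 141.27 s.
Remaining layers = 1807 × (3.11 + 6.19) = 16805.1 s.
Total = 141.27 + 16805.1 = 16946.37 s = 4.71 hours.

4.71 hours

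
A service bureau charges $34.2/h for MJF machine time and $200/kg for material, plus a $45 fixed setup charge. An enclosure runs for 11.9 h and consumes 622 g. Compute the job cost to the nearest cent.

Time charge: 34.2 × 11.9 → $406.98.
Feedstock cost = 200 × 622/1000 = $124.40.
Total = 406.98 + 124.40 + 45 = $576.38.

$576.38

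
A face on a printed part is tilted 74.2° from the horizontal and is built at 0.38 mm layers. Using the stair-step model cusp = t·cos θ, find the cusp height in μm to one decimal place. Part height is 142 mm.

cos(74.2°) = 0.2723, so cusp = 0.38 × 0.2723 = 0.103474 mm → 103.5 μm.

103.5 μm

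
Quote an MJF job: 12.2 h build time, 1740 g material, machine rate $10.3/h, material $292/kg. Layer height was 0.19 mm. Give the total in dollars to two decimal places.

Time charge: 10.3 × 12.2 → $125.66.
Material cost = 292 × 1740/1000, so $508.08.
Job cost: 125.66 + 508.08 = $633.74.

$633.74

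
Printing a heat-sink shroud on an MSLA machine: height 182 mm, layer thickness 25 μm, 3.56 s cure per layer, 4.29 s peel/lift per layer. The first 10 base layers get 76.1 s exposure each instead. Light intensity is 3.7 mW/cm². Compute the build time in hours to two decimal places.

Layer count = ceil(182 / 0.025) = 7280.
Base layers: 10 × (76.1 + 4.29) → 803.9 s.
Regular layers = 7270 × (3.56 + 4.29) = 57069.5 s.
Sum: 803.9 + 57069.5 = 57873.4 s → 16.08 hours.

16.08 hours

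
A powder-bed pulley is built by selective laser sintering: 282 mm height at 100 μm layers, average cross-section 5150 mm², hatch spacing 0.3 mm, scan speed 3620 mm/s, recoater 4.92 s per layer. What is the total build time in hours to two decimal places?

7.57 hours

Number of layers: 282 / 0.1 → 2820 (rounded up).
Hatch length per layer = 5150 / 0.3, so 17166.7 mm.
Scan time per layer: 17166.7 / 3620 → 4.7422 s.
Per-layer time = 4.7422 + 4.92, so 9.6622 s.
Build time = 2820 × 9.6622 = 27247.404 s = 7.57 hours.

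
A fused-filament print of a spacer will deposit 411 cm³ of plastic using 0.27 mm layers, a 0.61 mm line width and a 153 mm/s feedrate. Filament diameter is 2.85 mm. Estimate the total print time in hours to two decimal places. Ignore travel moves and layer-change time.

4.53 hours

Extrusion cross-section: 0.27 × 0.61 → 0.1647 mm².
Total extruded path = 411000/0.1647 = 2495446.3 mm.
Time extruding = 2495446.3 / 153, so 16310.1 s.
That's 16310.1 s → 4.53 hours.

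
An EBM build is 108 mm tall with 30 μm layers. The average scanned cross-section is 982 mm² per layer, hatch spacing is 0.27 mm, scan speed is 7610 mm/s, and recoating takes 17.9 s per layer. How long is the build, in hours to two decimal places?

18.38 hours

Layer count = ceil(108 / 0.03) = 3600.
Per-layer scan distance = 982 / 0.27 = 3637 mm.
Scan time per layer = 3637 / 7610, so 0.4779 s.
Layer cycle = 0.4779 + 17.9 = 18.3779 s.
Total: 3600 × 18.3779 s = 66160.44 s → 18.38 hours.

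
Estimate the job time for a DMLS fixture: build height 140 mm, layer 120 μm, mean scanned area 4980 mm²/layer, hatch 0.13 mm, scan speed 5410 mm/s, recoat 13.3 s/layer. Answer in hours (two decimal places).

Number of layers: 140 / 0.12 → 1167 (rounded up).
Scan path per layer: 4980 / 0.13 → 38307.7 mm.
Laser time per layer = 38307.7 / 5410 = 7.0809 s.
Layer cycle = 7.0809 + 13.3, so 20.3809 s.
1167 layers × 20.3809 s/layer = 23784.5103 s, i.e. 6.61 hours.

6.61 hours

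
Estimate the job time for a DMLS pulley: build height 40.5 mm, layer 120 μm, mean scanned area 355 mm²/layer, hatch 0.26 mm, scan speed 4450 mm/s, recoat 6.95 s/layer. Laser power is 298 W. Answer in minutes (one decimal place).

40.9 minutes

Layers = ⌈40.5/0.12⌉ = 338.
Hatch length per layer: 355 / 0.26 → 1365.4 mm.
Scan time per layer = 1365.4 / 4450, so 0.3068 s.
Time per layer = 0.3068 + 6.95, so 7.2568 s.
Total: 338 × 7.2568 s = 2452.7984 s → 40.9 minutes.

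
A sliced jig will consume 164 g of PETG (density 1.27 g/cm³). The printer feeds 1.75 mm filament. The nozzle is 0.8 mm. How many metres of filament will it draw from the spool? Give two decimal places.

Extruded volume: 164/1.27 = 129.1339 cm³ (129133.9 mm³).
A = π r² = π × 0.875² = 2.4053 mm².
L = V/A = 129133.9/2.4053 = 53687.23 mm → 53.69 m.

53.69 m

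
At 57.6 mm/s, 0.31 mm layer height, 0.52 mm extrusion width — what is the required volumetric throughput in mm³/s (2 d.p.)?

A: 0.31 × 0.52 → 0.1612 mm².
Q = v·A = 57.6 × 0.1612 = 9.29 mm³/s.

9.29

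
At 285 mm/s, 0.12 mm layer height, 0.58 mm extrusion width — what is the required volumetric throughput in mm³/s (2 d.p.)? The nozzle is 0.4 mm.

A: 0.12 × 0.58 → 0.0696 mm².
Volumetric flow = 285 × 0.0696 = 19.84 mm³/s.

19.84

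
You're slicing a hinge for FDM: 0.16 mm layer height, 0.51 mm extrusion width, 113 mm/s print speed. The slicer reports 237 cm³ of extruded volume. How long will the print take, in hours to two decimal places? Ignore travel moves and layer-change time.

7.14 hours

Extrusion cross-section = 0.16 × 0.51, so 0.0816 mm².
Toolpath length = 237 cm³ / 0.0816 mm² = 237000 / 0.0816 = 2904411.8 mm.
Extrusion time = 2904411.8 / 113 = 25702.8 s.
Converting: 25702.8 s = 7.14 hours.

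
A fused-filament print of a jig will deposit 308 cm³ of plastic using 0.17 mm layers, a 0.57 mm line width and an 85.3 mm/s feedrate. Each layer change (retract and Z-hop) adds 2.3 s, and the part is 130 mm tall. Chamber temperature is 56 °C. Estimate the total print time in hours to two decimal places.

Line area = 0.17 × 0.57 = 0.0969 mm².
Total extruded path = 308000/0.0969 = 3178534.6 mm.
Print-move time: 3178534.6 / 85.3 → 37263 s.
Layers = ⌈130/0.17⌉ = 765.
Z-hop total = 765 × 2.3 = 1759.5 s.
Total = 37263 + 1759.5 = 39022.5 s = 10.84 hours.

10.84 hours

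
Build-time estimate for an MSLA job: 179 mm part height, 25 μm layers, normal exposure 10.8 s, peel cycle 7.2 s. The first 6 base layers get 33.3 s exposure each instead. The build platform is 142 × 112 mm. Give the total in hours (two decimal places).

Layers = ⌈179/0.025⌉ = 7160.
Base layers: 6 × (33.3 + 7.2) → 243 s.
Normal layers = 7154 × (10.8 + 7.2), so 128772 s.
Total = 243 + 128772 = 129015 s = 35.84 hours.

35.84 hours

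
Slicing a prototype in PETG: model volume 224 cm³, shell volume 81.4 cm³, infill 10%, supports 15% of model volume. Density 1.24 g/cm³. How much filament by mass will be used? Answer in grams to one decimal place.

Volume inside the shell = 224 − 81.4 = 142.6 cm³.
Infill volume: 0.10 × 142.6 → 14.26 cm³.
Support: 0.15 × 224 → 33.6 cm³.
Total extruded: 81.4 + 14.26 + 33.6 → 129.26 cm³.
Mass = 129.26 × 1.24, so 160.2824 g.

160.3 g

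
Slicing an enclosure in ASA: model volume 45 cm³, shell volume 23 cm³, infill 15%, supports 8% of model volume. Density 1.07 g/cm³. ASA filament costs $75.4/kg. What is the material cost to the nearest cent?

$2.41

Infill region: 45 − 23 → 22 cm³.
Infill volume = 0.15 × 22, so 3.3 cm³.
Support = 0.08 × 45, so 3.6 cm³.
Total printed volume = 23 + 3.3 + 3.6, so 29.9 cm³.
Mass = 29.9 × 1.07 = 31.993 g.
Cost = 31.993 g / 1000 × $75.4/kg = $2.41.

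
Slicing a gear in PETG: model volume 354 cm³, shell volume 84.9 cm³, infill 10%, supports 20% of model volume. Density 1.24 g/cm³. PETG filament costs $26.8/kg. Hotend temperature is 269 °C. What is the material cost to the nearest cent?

Volume inside the shell = 354 − 84.9, so 269.1 cm³.
Infill volume = 0.10 × 269.1, so 26.91 cm³.
Support: 0.20 × 354 → 70.8 cm³.
Deposited volume = 84.9 + 26.91 + 70.8, so 182.61 cm³.
Mass: 182.61 × 1.24 → 226.4364 g.
Cost = 226.4364 g / 1000 × $26.8/kg = $6.07.

$6.07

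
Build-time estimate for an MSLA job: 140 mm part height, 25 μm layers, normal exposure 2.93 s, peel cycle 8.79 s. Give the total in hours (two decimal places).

Number of layers: 140 / 0.025 → 5600 (rounded up).
Each layer takes = 2.93 + 8.79, so 11.72 s.
Build time: 5600 × 11.72 s = 65632 s, i.e. 18.23 hours.

18.23 hours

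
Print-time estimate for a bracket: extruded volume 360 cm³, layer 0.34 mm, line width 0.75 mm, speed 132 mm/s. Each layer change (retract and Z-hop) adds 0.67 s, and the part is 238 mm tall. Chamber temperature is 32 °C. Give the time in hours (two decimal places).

3.10 hours

Bead cross-section: 0.34 × 0.75 → 0.255 mm².
Toolpath length = 360 cm³ / 0.255 mm² = 360000 / 0.255 = 1411764.7 mm.
Extrusion time = 1411764.7 / 132 = 10695.2 s.
Layers = ⌈238/0.34⌉ = 700.
Z-hop total = 700 × 0.67 = 469 s.
Total = 10695.2 + 469 = 11164.2 s = 3.10 hours.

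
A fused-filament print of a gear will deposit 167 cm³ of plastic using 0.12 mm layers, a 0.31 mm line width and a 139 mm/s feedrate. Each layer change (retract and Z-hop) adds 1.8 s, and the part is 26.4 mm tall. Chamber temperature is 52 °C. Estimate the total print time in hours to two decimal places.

Line area = 0.12 × 0.31, so 0.0372 mm².
Total extruded path = 167000/0.0372 = 4489247.3 mm.
Time extruding = 4489247.3 / 139, so 32296.7 s.
Layer count = ceil(26.4 / 0.12) = 220.
Non-print overhead = 220 × 1.8, so 396 s.
Altogether 32296.7 + 396 = 32692.7 s, i.e. 9.08 hours.

9.08 hours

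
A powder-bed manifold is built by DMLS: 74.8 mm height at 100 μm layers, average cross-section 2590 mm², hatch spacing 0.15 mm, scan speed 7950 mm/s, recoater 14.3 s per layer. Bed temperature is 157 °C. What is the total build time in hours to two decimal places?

Layers = ⌈74.8/0.1⌉ = 748.
Hatch length per layer = 2590 / 0.15, so 17266.7 mm.
Per-layer scan time = 17266.7 / 7950, so 2.1719 s.
Layer cycle: 2.1719 + 14.3 → 16.4719 s.
Total: 748 × 16.4719 s = 12320.9812 s → 3.42 hours.

3.42 hours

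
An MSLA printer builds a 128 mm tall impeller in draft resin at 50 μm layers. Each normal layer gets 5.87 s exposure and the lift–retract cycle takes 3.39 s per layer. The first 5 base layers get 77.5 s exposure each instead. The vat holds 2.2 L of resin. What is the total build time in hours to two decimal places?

6.68 hours

Layer count = ceil(128 / 0.05) = 2560.
Bottom layers = 5 × (77.5 + 3.39) = 404.45 s.
Remaining layers = 2555 × (5.87 + 3.39) = 23659.3 s.
Total = 404.45 + 23659.3 = 24063.75 s = 6.68 hours.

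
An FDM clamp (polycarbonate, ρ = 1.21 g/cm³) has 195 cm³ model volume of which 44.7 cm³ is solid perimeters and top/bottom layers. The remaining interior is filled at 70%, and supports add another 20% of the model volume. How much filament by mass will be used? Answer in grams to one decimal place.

Infill region: 195 − 44.7 → 150.3 cm³.
Infill deposited = 0.70 × 150.3 = 105.21 cm³.
Support = 0.20 × 195, so 39 cm³.
Total extruded: 44.7 + 105.21 + 39 → 188.91 cm³.
Mass: 188.91 × 1.21 → 228.5811 g.

228.6 g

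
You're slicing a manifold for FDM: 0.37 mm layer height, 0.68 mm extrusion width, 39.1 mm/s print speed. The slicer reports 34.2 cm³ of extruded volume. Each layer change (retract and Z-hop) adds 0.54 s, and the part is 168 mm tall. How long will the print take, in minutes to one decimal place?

Bead cross-section = 0.37 × 0.68, so 0.2516 mm².
Toolpath length = 34.2 cm³ / 0.2516 mm² = 34200 / 0.2516 = 135930 mm.
Extrusion time = 135930 / 39.1, so 3476.5 s.
Layers = ⌈168/0.37⌉ = 455.
Z-hop total: 455 × 0.54 → 245.7 s.
Altogether 3476.5 + 245.7 = 3722.2 s, i.e. 62.0 minutes.

62.0 minutes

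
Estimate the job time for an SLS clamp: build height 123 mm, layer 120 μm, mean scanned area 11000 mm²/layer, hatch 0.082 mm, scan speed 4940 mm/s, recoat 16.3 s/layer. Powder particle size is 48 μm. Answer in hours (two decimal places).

Number of layers: 123 / 0.12 → 1025 (rounded up).
Scan path per layer: 11000 / 0.082 → 134146.3 mm.
Laser time per layer = 134146.3 / 4940, so 27.1551 s.
Layer cycle = 27.1551 + 16.3 = 43.4551 s.
Build time = 1025 × 43.4551 = 44541.4775 s = 12.37 hours.

12.37 hours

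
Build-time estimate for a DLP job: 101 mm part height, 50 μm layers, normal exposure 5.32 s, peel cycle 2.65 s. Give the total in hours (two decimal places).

Layers = ⌈101/0.05⌉ = 2020.
Each layer takes = 5.32 + 2.65 = 7.97 s.
Build time: 2020 × 7.97 s = 16099.4 s, i.e. 4.47 hours.

4.47 hours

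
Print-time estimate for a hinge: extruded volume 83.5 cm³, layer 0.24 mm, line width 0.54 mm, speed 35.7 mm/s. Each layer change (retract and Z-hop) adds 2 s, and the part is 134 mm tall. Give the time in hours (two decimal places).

5.32 hours

Line area = 0.24 × 0.54, so 0.1296 mm².
Path length: 83500 mm³ / 0.1296 mm² → 644290.1 mm.
Extrusion time = 644290.1 / 35.7, so 18047.3 s.
Number of layers: 134 / 0.24 → 559 (rounded up).
Z-hop total = 559 × 2 = 1118 s.
Altogether 18047.3 + 1118 = 19165.3 s, i.e. 5.32 hours.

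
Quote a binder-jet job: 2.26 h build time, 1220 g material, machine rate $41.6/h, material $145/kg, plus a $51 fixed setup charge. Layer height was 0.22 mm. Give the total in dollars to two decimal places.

$321.92

Machine cost: 41.6 × 2.26 → $94.016.
Feedstock cost: 145 × 1220/1000 → $176.90.
Total = 94.016 + 176.90 + 51 = 321.916 ≈ $321.92.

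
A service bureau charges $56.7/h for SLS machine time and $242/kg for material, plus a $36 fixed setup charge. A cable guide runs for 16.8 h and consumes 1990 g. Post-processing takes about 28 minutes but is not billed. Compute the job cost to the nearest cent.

Machine cost = 56.7 × 16.8 = $952.56.
Material cost = 242 × 1990/1000 = $481.58.
Adding setup: 952.56 + 481.58 + 36 → $1470.14.

$1470.14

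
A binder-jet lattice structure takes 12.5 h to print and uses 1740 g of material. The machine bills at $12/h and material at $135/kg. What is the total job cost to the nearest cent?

Time charge = 12 × 12.5 = $150.00.
Material cost = 135 × 1740/1000, so $234.90.
Job cost: 150.00 + 234.90 = $384.90.

$384.90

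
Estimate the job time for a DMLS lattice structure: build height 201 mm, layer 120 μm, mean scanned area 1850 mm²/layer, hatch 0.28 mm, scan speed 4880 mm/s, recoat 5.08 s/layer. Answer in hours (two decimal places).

Number of layers: 201 / 0.12 → 1675 (rounded up).
Hatch length per layer = 1850 / 0.28, so 6607.1 mm.
Laser time per layer = 6607.1 / 4880 = 1.3539 s.
Layer cycle = 1.3539 + 5.08 = 6.4339 s.
Build time = 1675 × 6.4339 = 10776.7825 s = 2.99 hours.

2.99 hours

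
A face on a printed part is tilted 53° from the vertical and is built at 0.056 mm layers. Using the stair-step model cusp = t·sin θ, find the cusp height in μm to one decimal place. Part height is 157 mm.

h_c = t·sin θ = 0.056 × 0.7986 = 0.044722 mm (44.7 μm).

44.7 μm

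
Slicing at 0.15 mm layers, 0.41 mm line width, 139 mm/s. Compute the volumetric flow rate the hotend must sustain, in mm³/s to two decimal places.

8.55

Extrusion cross-section: 0.15 × 0.41 → 0.0615 mm².
Volumetric flow = 139 × 0.0615 = 8.55 mm³/s.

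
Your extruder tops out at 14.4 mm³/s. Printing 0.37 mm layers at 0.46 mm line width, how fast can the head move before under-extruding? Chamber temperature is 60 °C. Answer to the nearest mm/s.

85 mm/s

A: 0.37 × 0.46 → 0.1702 mm².
v_max = Q/A = 14.4/0.1702 = 84.61 mm/s → 85 mm/s.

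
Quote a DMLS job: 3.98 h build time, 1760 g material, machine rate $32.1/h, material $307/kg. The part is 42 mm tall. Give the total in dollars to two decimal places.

$668.08

Machine cost = 32.1 × 3.98, so $127.758.
Material cost = 307 × 1760/1000, so $540.32.
Total = 127.758 + 540.32 = 668.078 ≈ $668.08.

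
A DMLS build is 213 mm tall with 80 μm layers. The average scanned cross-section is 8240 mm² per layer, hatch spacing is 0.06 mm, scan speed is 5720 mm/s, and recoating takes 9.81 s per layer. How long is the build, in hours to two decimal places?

25.02 hours

Layers = ⌈213/0.08⌉ = 2663.
Per-layer scan distance: 8240 / 0.06 → 137333.3 mm.
Scan time per layer = 137333.3 / 5720, so 24.0093 s.
Layer cycle: 24.0093 + 9.81 → 33.8193 s.
2663 layers × 33.8193 s/layer = 90060.7959 s, i.e. 25.02 hours.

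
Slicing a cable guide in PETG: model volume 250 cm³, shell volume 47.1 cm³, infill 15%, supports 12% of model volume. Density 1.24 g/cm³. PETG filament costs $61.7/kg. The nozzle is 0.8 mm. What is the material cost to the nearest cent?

Volume inside the shell = 250 − 47.1, so 202.9 cm³.
Deposited infill: 0.15 × 202.9 → 30.435 cm³.
Support: 0.12 × 250 → 30 cm³.
Total extruded: 47.1 + 30.435 + 30 → 107.535 cm³.
Mass: 107.535 × 1.24 → 133.3434 g.
Cost = 133.3434 g / 1000 × $61.7/kg = $8.23.

$8.23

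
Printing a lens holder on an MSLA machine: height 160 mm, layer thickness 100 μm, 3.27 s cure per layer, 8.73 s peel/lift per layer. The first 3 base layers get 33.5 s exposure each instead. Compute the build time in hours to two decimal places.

Layer count = ceil(160 / 0.1) = 1600.
Base layers: 3 × (33.5 + 8.73) → 126.69 s.
Remaining layers: 1597 × (3.27 + 8.73) → 19164 s.
Sum: 126.69 + 19164 = 19290.69 s → 5.36 hours.

5.36 hours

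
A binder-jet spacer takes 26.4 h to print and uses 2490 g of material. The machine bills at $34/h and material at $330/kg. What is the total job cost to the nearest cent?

$1719.30

Time charge = 34 × 26.4, so $897.60.
Material charge = 330 × 2490/1000 = $821.70.
Total = 897.60 + 821.70 = $1719.30.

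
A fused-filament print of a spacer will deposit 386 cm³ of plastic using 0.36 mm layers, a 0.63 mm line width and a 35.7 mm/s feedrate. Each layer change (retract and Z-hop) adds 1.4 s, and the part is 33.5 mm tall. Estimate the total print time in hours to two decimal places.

Line area = 0.36 × 0.63 = 0.2268 mm².
Total extruded path = 386000/0.2268 = 1701940 mm.
Time extruding = 1701940 / 35.7 = 47673.4 s.
Layers = ⌈33.5/0.36⌉ = 94.
Non-print overhead = 94 × 1.4 = 131.6 s.
Altogether 47673.4 + 131.6 = 47805 s, i.e. 13.28 hours.

13.28 hours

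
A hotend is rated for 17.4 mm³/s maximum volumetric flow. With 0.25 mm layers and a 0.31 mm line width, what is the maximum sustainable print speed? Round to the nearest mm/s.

Bead cross-section = 0.25 × 0.31, so 0.0775 mm².
v_max = Q/A = 17.4/0.0775 = 224.52 mm/s → 225 mm/s.

225 mm/s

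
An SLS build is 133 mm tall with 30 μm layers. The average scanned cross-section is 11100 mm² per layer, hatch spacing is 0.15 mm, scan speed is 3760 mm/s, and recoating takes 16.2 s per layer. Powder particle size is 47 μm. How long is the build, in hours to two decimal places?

44.19 hours

Number of layers: 133 / 0.03 → 4434 (rounded up).
Hatch length per layer: 11100 / 0.15 → 74000 mm.
Per-layer scan time: 74000 / 3760 → 19.6809 s.
Time per layer = 19.6809 + 16.2 = 35.8809 s.
4434 layers × 35.8809 s/layer = 159095.9106 s, i.e. 44.19 hours.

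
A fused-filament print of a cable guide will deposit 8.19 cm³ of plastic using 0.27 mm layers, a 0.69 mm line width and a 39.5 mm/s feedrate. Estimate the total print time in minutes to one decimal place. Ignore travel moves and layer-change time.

Bead cross-section = 0.27 × 0.69 = 0.1863 mm².
Toolpath length = 8.19 cm³ / 0.1863 mm² = 8190 / 0.1863 = 43961.4 mm.
Extrusion time = 43961.4 / 39.5 = 1112.9 s.
1112.9 s = 18.5 minutes.

18.5 minutes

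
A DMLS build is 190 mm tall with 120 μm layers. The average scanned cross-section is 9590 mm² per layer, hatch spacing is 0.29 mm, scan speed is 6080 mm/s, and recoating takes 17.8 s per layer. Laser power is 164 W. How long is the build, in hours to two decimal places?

10.23 hours

Layer count = ceil(190 / 0.12) = 1584.
Per-layer scan distance = 9590 / 0.29 = 33069 mm.
Scan time per layer = 33069 / 6080, so 5.439 s.
Per-layer time: 5.439 + 17.8 → 23.239 s.
1584 layers × 23.239 s/layer = 36810.576 s, i.e. 10.23 hours.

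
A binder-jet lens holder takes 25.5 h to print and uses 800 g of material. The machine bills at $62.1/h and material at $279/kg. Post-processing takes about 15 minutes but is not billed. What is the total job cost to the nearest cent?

$1806.75

Machine cost = 62.1 × 25.5 = $1583.55.
Material charge: 279 × 800/1000 → $223.20.
Total = 1583.55 + 223.20 = $1806.75.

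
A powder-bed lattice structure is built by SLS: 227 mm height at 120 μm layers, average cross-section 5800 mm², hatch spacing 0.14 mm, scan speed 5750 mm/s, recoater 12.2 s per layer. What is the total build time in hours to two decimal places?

10.20 hours

Layer count = ceil(227 / 0.12) = 1892.
Per-layer scan distance: 5800 / 0.14 → 41428.6 mm.
Scan time per layer = 41428.6 / 5750 = 7.205 s.
Layer cycle: 7.205 + 12.2 → 19.405 s.
Build time = 1892 × 19.405 = 36714.26 s = 10.20 hours.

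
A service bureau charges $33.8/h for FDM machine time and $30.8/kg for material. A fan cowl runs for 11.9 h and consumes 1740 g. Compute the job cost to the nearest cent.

$455.81

Time charge: 33.8 × 11.9 → $402.22.
Material cost = 30.8 × 1740/1000, so $53.592.
Job cost: 402.22 + 53.592 = 455.812 ≈ $455.81.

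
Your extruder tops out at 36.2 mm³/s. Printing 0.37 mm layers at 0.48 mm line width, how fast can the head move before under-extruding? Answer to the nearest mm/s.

Extrusion cross-section = 0.37 × 0.48 = 0.1776 mm².
Max speed = 36.2 / 0.1776 = 203.83 ≈ 204 mm/s.

204 mm/s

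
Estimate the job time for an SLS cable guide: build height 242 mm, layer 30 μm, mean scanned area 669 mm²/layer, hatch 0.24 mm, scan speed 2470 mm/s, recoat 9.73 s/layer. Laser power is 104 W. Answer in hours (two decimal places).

24.33 hours

Layer count = ceil(242 / 0.03) = 8067.
Hatch length per layer = 669 / 0.24, so 2787.5 mm.
Per-layer scan time: 2787.5 / 2470 → 1.1285 s.
Time per layer: 1.1285 + 9.73 → 10.8585 s.
Total: 8067 × 10.8585 s = 87595.5195 s → 24.33 hours.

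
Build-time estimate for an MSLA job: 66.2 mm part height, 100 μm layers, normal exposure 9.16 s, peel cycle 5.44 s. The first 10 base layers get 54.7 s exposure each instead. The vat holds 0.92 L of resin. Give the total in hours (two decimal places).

2.81 hours

Number of layers: 66.2 / 0.1 → 662 (rounded up).
Bottom layers = 10 × (54.7 + 5.44) = 601.4 s.
Remaining layers = 652 × (9.16 + 5.44) = 9519.2 s.
Sum: 601.4 + 9519.2 = 10120.6 s → 2.81 hours.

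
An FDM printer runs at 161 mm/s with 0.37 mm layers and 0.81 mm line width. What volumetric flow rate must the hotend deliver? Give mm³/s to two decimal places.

48.25

A = 0.37 × 0.81 = 0.2997 mm².
Volumetric flow = 161 × 0.2997 = 48.25 mm³/s.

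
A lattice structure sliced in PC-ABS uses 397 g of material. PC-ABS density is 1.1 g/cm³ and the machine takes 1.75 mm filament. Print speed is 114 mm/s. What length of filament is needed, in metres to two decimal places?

Extruded volume: 397/1.1 = 360.9091 cm³ (360909.1 mm³).
Cross-section of 1.75 mm filament: π·(1.75/2)² = 2.4053 mm².
L = V/A = 360909.1/2.4053 = 150047.44 mm → 150.05 m.

150.05 m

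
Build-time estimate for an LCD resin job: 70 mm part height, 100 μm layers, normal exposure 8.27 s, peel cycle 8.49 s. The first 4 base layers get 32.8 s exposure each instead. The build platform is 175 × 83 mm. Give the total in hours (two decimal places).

Layer count = ceil(70 / 0.1) = 700.
Bottom layers: 4 × (32.8 + 8.49) → 165.16 s.
Normal layers: 696 × (8.27 + 8.49) → 11664.96 s.
Sum: 165.16 + 11664.96 = 11830.12 s → 3.29 hours.

3.29 hours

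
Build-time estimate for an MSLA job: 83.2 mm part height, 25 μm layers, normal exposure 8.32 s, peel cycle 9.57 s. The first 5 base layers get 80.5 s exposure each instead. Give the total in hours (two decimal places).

16.64 hours

Number of layers: 83.2 / 0.025 → 3328 (rounded up).
Burn-in layers: 5 × (80.5 + 9.57) → 450.35 s.
Regular layers: 3323 × (8.32 + 9.57) → 59448.47 s.
Total = 450.35 + 59448.47 = 59898.82 s = 16.64 hours.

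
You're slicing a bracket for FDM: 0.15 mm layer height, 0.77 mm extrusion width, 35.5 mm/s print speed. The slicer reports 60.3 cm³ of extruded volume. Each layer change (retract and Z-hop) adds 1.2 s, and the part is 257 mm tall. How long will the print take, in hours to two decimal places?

Bead cross-section: 0.15 × 0.77 → 0.1155 mm².
Toolpath length = 60.3 cm³ / 0.1155 mm² = 60300 / 0.1155 = 522077.9 mm.
Time extruding = 522077.9 / 35.5, so 14706.4 s.
Layers = ⌈257/0.15⌉ = 1714.
Non-print overhead = 1714 × 1.2 = 2056.8 s.
Altogether 14706.4 + 2056.8 = 16763.2 s, i.e. 4.66 hours.

4.66 hours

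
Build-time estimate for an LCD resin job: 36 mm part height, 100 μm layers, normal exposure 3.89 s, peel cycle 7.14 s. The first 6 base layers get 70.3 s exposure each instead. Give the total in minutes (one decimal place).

72.8 minutes

Number of layers: 36 / 0.1 → 360 (rounded up).
Burn-in layers: 6 × (70.3 + 7.14) → 464.64 s.
Normal layers = 354 × (3.89 + 7.14), so 3904.62 s.
Sum: 464.64 + 3904.62 = 4369.26 s → 72.8 minutes.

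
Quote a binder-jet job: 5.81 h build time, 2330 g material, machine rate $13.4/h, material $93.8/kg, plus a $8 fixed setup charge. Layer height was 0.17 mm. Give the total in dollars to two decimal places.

Machine-time cost = 13.4 × 5.81, so $77.854.
Feedstock cost = 93.8 × 2330/1000, so $218.554.
Adding setup: 77.854 + 218.554 + 8 → 304.408 ≈ $304.41.

$304.41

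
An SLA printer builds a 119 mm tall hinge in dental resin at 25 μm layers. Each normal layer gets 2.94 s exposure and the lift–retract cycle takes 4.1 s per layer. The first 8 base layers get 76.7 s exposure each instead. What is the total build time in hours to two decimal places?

9.47 hours

Number of layers: 119 / 0.025 → 4760 (rounded up).
Burn-in layers: 8 × (76.7 + 4.1) → 646.4 s.
Remaining layers: 4752 × (2.94 + 4.1) → 33454.08 s.
Sum: 646.4 + 33454.08 = 34100.48 s → 9.47 hours.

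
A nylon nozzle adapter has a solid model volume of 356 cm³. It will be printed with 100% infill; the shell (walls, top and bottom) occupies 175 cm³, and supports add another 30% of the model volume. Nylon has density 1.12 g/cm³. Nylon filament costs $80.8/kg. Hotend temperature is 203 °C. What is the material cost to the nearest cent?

$41.88

Interior volume = 356 − 175, so 181 cm³.
Infill deposited = 1.00 × 181 = 181 cm³.
Support = 0.30 × 356 = 106.8 cm³.
Deposited volume: 175 + 181 + 106.8 → 462.8 cm³.
Mass = 462.8 × 1.12 = 518.336 g.
Cost = 518.336 g / 1000 × $80.8/kg = $41.88.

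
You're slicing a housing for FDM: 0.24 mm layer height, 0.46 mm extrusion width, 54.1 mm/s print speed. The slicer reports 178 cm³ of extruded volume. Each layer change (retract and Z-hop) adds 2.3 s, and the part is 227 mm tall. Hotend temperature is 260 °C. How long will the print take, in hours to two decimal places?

8.88 hours

Bead cross-section = 0.24 × 0.46 = 0.1104 mm².
Total extruded path = 178000/0.1104 = 1612318.8 mm.
Extrusion time = 1612318.8 / 54.1, so 29802.6 s.
Layers = ⌈227/0.24⌉ = 946.
Non-print overhead = 946 × 2.3, so 2175.8 s.
Altogether 29802.6 + 2175.8 = 31978.4 s, i.e. 8.88 hours.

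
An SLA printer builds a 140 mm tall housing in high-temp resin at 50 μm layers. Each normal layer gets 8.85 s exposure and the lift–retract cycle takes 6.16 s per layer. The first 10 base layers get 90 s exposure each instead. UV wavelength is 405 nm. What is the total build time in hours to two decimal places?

Layers = ⌈140/0.05⌉ = 2800.
Bottom layers = 10 × (90 + 6.16), so 961.6 s.
Regular layers = 2790 × (8.85 + 6.16), so 41877.9 s.
Sum: 961.6 + 41877.9 = 42839.5 s → 11.90 hours.

11.90 hours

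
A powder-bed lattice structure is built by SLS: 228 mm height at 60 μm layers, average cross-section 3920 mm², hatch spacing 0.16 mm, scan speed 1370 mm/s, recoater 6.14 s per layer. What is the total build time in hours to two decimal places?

25.36 hours

Layer count = ceil(228 / 0.06) = 3800.
Scan path per layer = 3920 / 0.16, so 24500 mm.
Scan time per layer = 24500 / 1370 = 17.8832 s.
Time per layer: 17.8832 + 6.14 → 24.0232 s.
Total: 3800 × 24.0232 s = 91288.16 s → 25.36 hours.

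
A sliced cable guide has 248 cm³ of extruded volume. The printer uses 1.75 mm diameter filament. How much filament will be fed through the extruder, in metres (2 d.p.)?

Cross-section of 1.75 mm filament: π·(1.75/2)² = 2.4053 mm².
L = 248000 mm³ / 2.4053 mm² = 103105.64 mm, i.e. 103.11 m.

103.11 m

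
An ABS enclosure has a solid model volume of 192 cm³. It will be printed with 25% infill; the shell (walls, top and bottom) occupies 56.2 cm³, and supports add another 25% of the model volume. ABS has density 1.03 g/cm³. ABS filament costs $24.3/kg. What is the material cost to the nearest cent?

Infill region = 192 − 56.2 = 135.8 cm³.
Infill deposited = 0.25 × 135.8, so 33.95 cm³.
Support: 0.25 × 192 → 48 cm³.
Total printed volume = 56.2 + 33.95 + 48, so 138.15 cm³.
Mass: 138.15 × 1.03 → 142.2945 g.
At $24.3/kg: 142.2945/1000 × 24.3 = $3.46.

$3.46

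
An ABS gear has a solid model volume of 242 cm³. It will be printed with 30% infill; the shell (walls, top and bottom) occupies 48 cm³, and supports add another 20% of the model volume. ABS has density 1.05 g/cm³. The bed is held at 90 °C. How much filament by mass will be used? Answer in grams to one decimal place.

162.3 g

Interior volume = 242 − 48 = 194 cm³.
Deposited infill: 0.30 × 194 → 58.2 cm³.
Support = 0.20 × 242 = 48.4 cm³.
Total printed volume = 48 + 58.2 + 48.4, so 154.6 cm³.
Mass: 154.6 × 1.05 → 162.33 g.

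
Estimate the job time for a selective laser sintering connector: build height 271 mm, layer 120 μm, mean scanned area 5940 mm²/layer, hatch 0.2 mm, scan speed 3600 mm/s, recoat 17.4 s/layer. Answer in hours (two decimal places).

16.10 hours

Number of layers: 271 / 0.12 → 2259 (rounded up).
Per-layer scan distance: 5940 / 0.2 → 29700 mm.
Scan time per layer: 29700 / 3600 → 8.25 s.
Layer cycle: 8.25 + 17.4 → 25.65 s.
2259 layers × 25.65 s/layer = 57943.35 s, i.e. 16.10 hours.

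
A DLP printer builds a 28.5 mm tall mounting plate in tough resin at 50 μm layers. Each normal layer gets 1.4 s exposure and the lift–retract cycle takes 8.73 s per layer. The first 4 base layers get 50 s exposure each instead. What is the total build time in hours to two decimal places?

1.66 hours

Layers = ⌈28.5/0.05⌉ = 570.
Base layers: 4 × (50 + 8.73) → 234.92 s.
Normal layers = 566 × (1.4 + 8.73) = 5733.58 s.
Total = 234.92 + 5733.58 = 5968.5 s = 1.66 hours.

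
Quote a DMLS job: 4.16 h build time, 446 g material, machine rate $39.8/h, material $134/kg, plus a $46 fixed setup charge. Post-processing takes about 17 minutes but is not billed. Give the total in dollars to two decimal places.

$271.33

Machine cost: 39.8 × 4.16 → $165.568.
Feedstock cost = 134 × 446/1000, so $59.764.
Total = 165.568 + 59.764 + 46 = 271.332 ≈ $271.33.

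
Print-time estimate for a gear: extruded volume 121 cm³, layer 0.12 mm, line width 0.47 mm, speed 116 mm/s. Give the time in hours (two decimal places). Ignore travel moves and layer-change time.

Line area: 0.12 × 0.47 → 0.0564 mm².
Path length: 121000 mm³ / 0.0564 mm² → 2145390.1 mm.
Print-move time = 2145390.1 / 116, so 18494.7 s.
Converting: 18494.7 s = 5.14 hours.

5.14 hours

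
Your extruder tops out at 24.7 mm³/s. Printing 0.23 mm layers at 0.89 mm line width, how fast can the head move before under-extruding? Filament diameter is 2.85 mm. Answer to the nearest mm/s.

121 mm/s

Bead cross-section: 0.23 × 0.89 → 0.2047 mm².
v_max = Q/A = 24.7/0.2047 = 120.66 mm/s → 121 mm/s.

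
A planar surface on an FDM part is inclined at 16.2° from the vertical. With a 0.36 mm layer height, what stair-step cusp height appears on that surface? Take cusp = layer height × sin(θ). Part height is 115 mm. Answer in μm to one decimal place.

sin(16.2°) = 0.2790, so cusp = 0.36 × 0.2790 = 0.10044 mm → 100.4 μm.

100.4 μm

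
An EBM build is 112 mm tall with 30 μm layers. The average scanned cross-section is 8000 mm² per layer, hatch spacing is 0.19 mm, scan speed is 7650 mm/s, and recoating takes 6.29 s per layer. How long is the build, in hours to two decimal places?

12.23 hours

Number of layers: 112 / 0.03 → 3734 (rounded up).
Per-layer scan distance = 8000 / 0.19, so 42105.3 mm.
Scan time per layer: 42105.3 / 7650 → 5.504 s.
Layer cycle: 5.504 + 6.29 → 11.794 s.
Total: 3734 × 11.794 s = 44038.796 s → 12.23 hours.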